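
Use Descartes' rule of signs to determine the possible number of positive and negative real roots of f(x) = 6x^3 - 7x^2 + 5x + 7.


Descartes' rule of signs:

For positive roots, count sign changes in f(x) = 6x^3 - 7x^2 + 5x + 7:
Signs of coefficients: +, -, +, +
Number of sign changes: 2
Possible positive real roots: 2, 0

For negative roots, examine f(-x) = -6x^3 - 7x^2 - 5x + 7:
Signs of coefficients: -, -, -, +
Number of sign changes: 1
Possible negative real roots: 1

Positive roots: 2 or 0; Negative roots: 1


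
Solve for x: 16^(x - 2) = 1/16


Express both sides with the same base.
1/16 = 16^(-1)
Since the bases match, equate exponents: x - 2 = -1
So x = -1 - (-2) = 1

x = 1


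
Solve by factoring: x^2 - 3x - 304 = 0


We need two numbers that multiply to -304 and add to -3.
Those numbers are 16 and -19 (since 16 * (-19) = -304 and 16 + (-19) = -3).
So x^2 - 3x - 304 = (x + 16)(x - 19) = 0
Setting each factor to zero: x = -16 or x = 19

x = -16, x = 19


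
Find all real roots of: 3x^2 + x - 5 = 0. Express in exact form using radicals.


Using the quadratic formula: x = (-b ± sqrt(b^2 - 4ac)) / (2a)
Here a = 3, b = 1, c = -5
Discriminant = b^2 - 4ac = 1^2 - 4(3)(-5) = 1 + 60 = 61
Since discriminant = 61 > 0, there are two real roots.
x = (-1 ± sqrt(61)) / 6
Numerically: x ≈ 1.1350 or x ≈ -1.4684

x = (-1 + sqrt(61)) / 6 or x = (-1 - sqrt(61)) / 6


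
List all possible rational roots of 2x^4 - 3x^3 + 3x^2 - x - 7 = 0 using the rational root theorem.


Rational root theorem: possible roots are ±p/q where:
  p divides the constant term (-7): p ∈ {1, 7}
  q divides the leading coefficient (2): q ∈ {1, 2}

All possible rational roots: -7, -7/2, -1, -1/2, 1/2, 1, 7/2, 7

-7, -7/2, -1, -1/2, 1/2, 1, 7/2, 7


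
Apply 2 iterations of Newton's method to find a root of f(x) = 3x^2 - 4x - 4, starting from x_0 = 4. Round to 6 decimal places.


Newton's method: x_(n+1) = x_n - f(x_n)/f'(x_n)
f(x) = 3x^2 - 4x - 4
f'(x) = 6x - 4

Iteration 1:
  f(4.000000) = 28.000000
  f'(4.000000) = 20.000000
  x_1 = 4.000000 - (28.000000)/(20.000000) = 2.600000

Iteration 2:
  f(2.600000) = 5.880000
  f'(2.600000) = 11.600000
  x_2 = 2.600000 - (5.880000)/(11.600000) = 2.093103

x_2 = 2.093103


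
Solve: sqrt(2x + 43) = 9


Square both sides: 2x + 43 = 9^2 = 81
2x = 81 - 43 = 38
x = 19
Check: sqrt(2*19 + 43) = sqrt(81) = 9 ✓

x = 19


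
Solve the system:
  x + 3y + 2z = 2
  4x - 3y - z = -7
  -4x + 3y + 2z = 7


Using Cramer's rule. Expand each determinant along the first row.
D  = 1*[(-3)*2 - (-1)*3] - 3*[4*2 - (-1)*(-4)] + 2*[4*3 - (-3)*(-4)]
  = 1*(-3) - 3*(4) + 2*(0) = -15
Dx = 2*[(-3)*2 - (-1)*3] - 3*[(-7)*2 - (-1)*7] + 2*[(-7)*3 - (-3)*7]
  = 2*(-3) - 3*(-7) + 2*(0) = 15
Dy = 1*[(-7)*2 - (-1)*7] - 2*[4*2 - (-1)*(-4)] + 2*[4*7 - (-7)*(-4)]
  = 1*(-7) - 2*(4) + 2*(0) = -15
Dz = 1*[(-3)*7 - (-7)*3] - 3*[4*7 - (-7)*(-4)] + 2*[4*3 - (-3)*(-4)]
  = 1*(0) - 3*(0) + 2*(0) = 0
x = Dx/D = 15/-15 = -1, y = Dy/D = -15/-15 = 1, z = Dz/D = 0/-15 = 0
Check eq1: (1)(-1) + (3)(1) + (2)(0) = 2 = 2 ✓
Check eq2: (4)(-1) + (-3)(1) + (-1)(0) = -7 = -7 ✓
Check eq3: (-4)(-1) + (3)(1) + (2)(0) = 7 = 7 ✓

x = -1, y = 1, z = 0


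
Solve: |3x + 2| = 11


An absolute value equation |expr| = 11 gives two cases:
Case 1: 3x + 2 = 11
  3x = 9, so x = 3
Case 2: 3x + 2 = -11
  3x = -13, so x = -13/3

x = -13/3, x = 3


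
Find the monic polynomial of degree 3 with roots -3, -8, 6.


A monic polynomial with roots -3, -8, 6 is:
p(x) = (x + 3)(x + 8)(x - 6)
After multiplying by (x + 3): x + 3
After multiplying by (x + 8): x^2 + 11x + 24
After multiplying by (x - 6): x^3 + 5x^2 - 42x - 144

x^3 + 5x^2 - 42x - 144


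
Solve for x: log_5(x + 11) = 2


Convert to exponential form: x + 11 = 5^2 = 25
x = 25 - 11 = 14
Check: log_5(14 + 11) = log_5(25) = log_5(25) = 2 ✓

x = 14


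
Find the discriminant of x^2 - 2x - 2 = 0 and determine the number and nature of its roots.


For ax^2 + bx + c = 0, discriminant D = b^2 - 4ac
Here a = 1, b = -2, c = -2
D = (-2)^2 - 4(1)(-2) = 4 + 8 = 12

D = 12 > 0 but not a perfect square
The equation has 2 distinct real irrational roots.

Discriminant = 12, 2 distinct real irrational roots


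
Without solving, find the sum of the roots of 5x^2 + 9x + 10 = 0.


By Vieta's formulas for ax^2 + bx + c = 0:
  Sum of roots = -b/a
  Product of roots = c/a

Here a = 5, b = 9, c = 10
Sum = -(9)/5 = -9/5
Product = 10/5 = 2

Sum = -9/5


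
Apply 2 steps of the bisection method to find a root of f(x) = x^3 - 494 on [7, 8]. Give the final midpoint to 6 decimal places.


f(x) = x^3 - 494
f(7) = -151 < 0
f(8) = 18 > 0

Step 1: midpoint = (7.000000 + 8.000000)/2 = 7.500000
  f(7.500000) = -72.125000
  f(mid) < 0, so root is in [7.500000, 8.000000]

Step 2: midpoint = (7.500000 + 8.000000)/2 = 7.750000
  f(7.750000) = -28.515625
  f(mid) < 0, so root is in [7.750000, 8.000000]

midpoint = 7.750000


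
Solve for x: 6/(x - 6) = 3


Multiply both sides by (x - 6): 6 = 3(x - 6)
Distribute: 6 = 3x - 18
3x = 6 + 18 = 24
x = 8

x = 8


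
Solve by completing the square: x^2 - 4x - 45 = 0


Start: x^2 - 4x - 45 = 0
Move constant: x^2 - 4x = 45
Half of -4 is -2, squared is 4
Add 4 to both sides: x^2 - 4x + 4 = 49
(x - 2)^2 = 49
x - 2 = ±7
x = 2 + 7 = 9 or x = 2 - 7 = -5

x = -5, x = 9


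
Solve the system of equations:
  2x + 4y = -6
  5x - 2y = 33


Using Cramer's rule:
Determinant D = (2)(-2) - (5)(4) = -4 - 20 = -24
Dx = (-6)(-2) - (33)(4) = 12 - 132 = -120
Dy = (2)(33) - (5)(-6) = 66 + 30 = 96
x = Dx/D = -120/-24 = 5
y = Dy/D = 96/-24 = -4

x = 5, y = -4


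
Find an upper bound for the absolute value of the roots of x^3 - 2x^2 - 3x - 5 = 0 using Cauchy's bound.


Cauchy's bound: all roots r satisfy |r| <= 1 + max(|a_i/a_n|) for i = 0,...,n-1
where a_n is the leading coefficient.

Coefficients: [1, -2, -3, -5]
Leading coefficient a_n = 1
Ratios |a_i/a_n|: 2, 3, 5
Maximum ratio: 5
Cauchy's bound: |r| <= 1 + 5 = 6

Upper bound = 6


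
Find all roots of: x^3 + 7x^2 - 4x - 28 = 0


Let p(x) = x^3 + 7x^2 - 4x - 28. By the rational root theorem (leading coefficient 1), any rational root is an integer divisor of 28: try ±1, ±2, ... in turn.
Test x = 1: value = -24 ≠ 0.
Test x = -1: value = -18 ≠ 0.
Test x = 2: value = 0 ✓, so (x - 2) is a factor.
Synthetic division by (x - 2): bring down 1; 1(2) + 7 = 9; 9(2) - 4 = 14; 14(2) - 28 = 0 → quotient x^2 + 9x + 14, remainder 0.
Solve the quadratic x^2 + 9x + 14 = 0: discriminant = 9^2 - 4(1)(14) = 81 - 56 = 25.
sqrt(25) = 5, so x = (-9 ± 5)/2: x = -2 or x = -7.
Collecting all roots found:

x = -7, x = -2, x = 2


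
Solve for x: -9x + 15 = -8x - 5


Starting with: -9x + 15 = -8x - 5
Move all x terms to left: (-9 + 8)x = -5 - 15
Simplify: -x = -20
Divide both sides by -1: x = 20

x = 20


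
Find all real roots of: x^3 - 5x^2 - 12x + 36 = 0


Let p(x) = x^3 - 5x^2 - 12x + 36. By the rational root theorem (leading coefficient 1), any rational root is an integer divisor of 36: try ±1, ±2, ... in turn.
Test x = 1: value = 20 ≠ 0.
Test x = -1: value = 42 ≠ 0.
Test x = 2: value = 0 ✓, so (x - 2) is a factor.
Synthetic division by (x - 2): bring down 1; 1(2) - 5 = -3; (-3)(2) - 12 = -18; (-18)(2) + 36 = 0 → quotient x^2 - 3x - 18, remainder 0.
Solve the quadratic x^2 - 3x - 18 = 0: discriminant = (-3)^2 - 4(1)(-18) = 9 + 72 = 81.
sqrt(81) = 9, so x = (3 ± 9)/2: x = 6 or x = -3.

x = -3, x = 2, x = 6


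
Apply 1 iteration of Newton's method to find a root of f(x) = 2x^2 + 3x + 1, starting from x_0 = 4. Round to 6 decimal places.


Newton's method: x_(n+1) = x_n - f(x_n)/f'(x_n)
f(x) = 2x^2 + 3x + 1
f'(x) = 4x + 3

Iteration 1:
  f(4.000000) = 45.000000
  f'(4.000000) = 19.000000
  x_1 = 4.000000 - (45.000000)/(19.000000) = 1.631579

x_1 = 1.631579


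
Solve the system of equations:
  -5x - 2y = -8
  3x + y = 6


Using Cramer's rule:
Determinant D = (-5)(1) - (3)(-2) = -5 + 6 = 1
Dx = (-8)(1) - (6)(-2) = -8 + 12 = 4
Dy = (-5)(6) - (3)(-8) = -30 + 24 = -6
x = Dx/D = 4/1 = 4
y = Dy/D = -6/1 = -6

x = 4, y = -6


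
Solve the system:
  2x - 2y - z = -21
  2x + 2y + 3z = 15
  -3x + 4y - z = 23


Using Cramer's rule. Expand each determinant along the first row.
D  = 2*[2*(-1) - 3*4] - (-2)*[2*(-1) - 3*(-3)] + (-1)*[2*4 - 2*(-3)]
  = 2*(-14) - (-2)*(7) + (-1)*(14) = -28
Dx = (-21)*[2*(-1) - 3*4] - (-2)*[15*(-1) - 3*23] + (-1)*[15*4 - 2*23]
  = (-21)*(-14) - (-2)*(-84) + (-1)*(14) = 112
Dy = 2*[15*(-1) - 3*23] - (-21)*[2*(-1) - 3*(-3)] + (-1)*[2*23 - 15*(-3)]
  = 2*(-84) - (-21)*(7) + (-1)*(91) = -112
Dz = 2*[2*23 - 15*4] - (-2)*[2*23 - 15*(-3)] + (-21)*[2*4 - 2*(-3)]
  = 2*(-14) - (-2)*(91) + (-21)*(14) = -140
x = Dx/D = 112/-28 = -4, y = Dy/D = -112/-28 = 4, z = Dz/D = -140/-28 = 5
Check eq1: (2)(-4) + (-2)(4) + (-1)(5) = -21 = -21 ✓
Check eq2: (2)(-4) + (2)(4) + (3)(5) = 15 = 15 ✓
Check eq3: (-3)(-4) + (4)(4) + (-1)(5) = 23 = 23 ✓

x = -4, y = 4, z = 5


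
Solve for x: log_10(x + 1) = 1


Convert to exponential form: x + 1 = 10^1 = 10
x = 10 - 1 = 9
Check: log_10(9 + 1) = log_10(10) = log_10(10) = 1 ✓

x = 9


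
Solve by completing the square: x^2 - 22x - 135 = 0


Start: x^2 - 22x - 135 = 0
Move constant: x^2 - 22x = 135
Half of -22 is -11, squared is 121
Add 121 to both sides: x^2 - 22x + 121 = 256
(x - 11)^2 = 256
x - 11 = ±16
x = 11 + 16 = 27 or x = 11 - 16 = -5

x = -5, x = 27


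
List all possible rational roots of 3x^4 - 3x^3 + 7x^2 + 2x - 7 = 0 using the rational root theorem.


Rational root theorem: possible roots are ±p/q where:
  p divides the constant term (-7): p ∈ {1, 7}
  q divides the leading coefficient (3): q ∈ {1, 3}

All possible rational roots: -7, -7/3, -1, -1/3, 1/3, 1, 7/3, 7

-7, -7/3, -1, -1/3, 1/3, 1, 7/3, 7


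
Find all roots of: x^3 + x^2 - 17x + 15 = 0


Let p(x) = x^3 + x^2 - 17x + 15. By the rational root theorem (leading coefficient 1), any rational root is an integer divisor of 15: try ±1, ±2, ... in turn.
Test x = 1: value = 0 ✓, so (x - 1) is a factor.
Synthetic division by (x - 1): bring down 1; 1(1) + 1 = 2; 2(1) - 17 = -15; (-15)(1) + 15 = 0 → quotient x^2 + 2x - 15, remainder 0.
Solve the quadratic x^2 + 2x - 15 = 0: discriminant = 2^2 - 4(1)(-15) = 4 + 60 = 64.
sqrt(64) = 8, so x = (-2 ± 8)/2: x = 3 or x = -5.
Collecting all roots found:

x = -5, x = 1, x = 3


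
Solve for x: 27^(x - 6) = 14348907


Express both sides with the same base.
14348907 = 27^5
Since the bases match, equate exponents: x - 6 = 5
So x = 5 - (-6) = 11

x = 11


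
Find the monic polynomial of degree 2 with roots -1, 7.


A monic polynomial with roots -1, 7 is:
p(x) = (x + 1)(x - 7)
After multiplying by (x + 1): x + 1
After multiplying by (x - 7): x^2 - 6x - 7

x^2 - 6x - 7


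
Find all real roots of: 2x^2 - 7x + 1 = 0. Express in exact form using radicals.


Using the quadratic formula: x = (-b ± sqrt(b^2 - 4ac)) / (2a)
Here a = 2, b = -7, c = 1
Discriminant = b^2 - 4ac = (-7)^2 - 4(2)(1) = 49 - 8 = 41
Since discriminant = 41 > 0, there are two real roots.
x = (7 ± sqrt(41)) / 4
Numerically: x ≈ 3.3508 or x ≈ 0.1492

x = (7 + sqrt(41)) / 4 or x = (7 - sqrt(41)) / 4


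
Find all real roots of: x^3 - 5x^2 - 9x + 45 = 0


Let p(x) = x^3 - 5x^2 - 9x + 45. By the rational root theorem (leading coefficient 1), any rational root is an integer divisor of 45: try ±1, ±2, ... in turn.
Test x = 1: value = 32 ≠ 0.
Test x = -1: value = 48 ≠ 0.
Test x = 3: value = 0 ✓, so (x - 3) is a factor.
Synthetic division by (x - 3): bring down 1; 1(3) - 5 = -2; (-2)(3) - 9 = -15; (-15)(3) + 45 = 0 → quotient x^2 - 2x - 15, remainder 0.
Solve the quadratic x^2 - 2x - 15 = 0: discriminant = (-2)^2 - 4(1)(-15) = 4 + 60 = 64.
sqrt(64) = 8, so x = (2 ± 8)/2: x = 5 or x = -3.

x = -3, x = 3, x = 5


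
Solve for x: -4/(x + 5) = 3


Multiply both sides by (x + 5): -4 = 3(x + 5)
Distribute: -4 = 3x + 15
3x = -4 - 15 = -19
x = -19/3

x = -19/3


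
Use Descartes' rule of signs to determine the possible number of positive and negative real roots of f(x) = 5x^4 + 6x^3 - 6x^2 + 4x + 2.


Descartes' rule of signs:

For positive roots, count sign changes in f(x) = 5x^4 + 6x^3 - 6x^2 + 4x + 2:
Signs of coefficients: +, +, -, +, +
Number of sign changes: 2
Possible positive real roots: 2, 0

For negative roots, examine f(-x) = 5x^4 - 6x^3 - 6x^2 - 4x + 2:
Signs of coefficients: +, -, -, -, +
Number of sign changes: 2
Possible negative real roots: 2, 0

Positive roots: 2 or 0; Negative roots: 2 or 0


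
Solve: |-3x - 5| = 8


An absolute value equation |expr| = 8 gives two cases:
Case 1: -3x - 5 = 8
  -3x = 13, so x = -13/3
Case 2: -3x - 5 = -8
  -3x = -3, so x = 1

x = -13/3, x = 1


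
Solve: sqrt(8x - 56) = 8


Square both sides: 8x - 56 = 8^2 = 64
8x = 64 + 56 = 120
x = 15
Check: sqrt(8*15 - 56) = sqrt(64) = 8 ✓

x = 15


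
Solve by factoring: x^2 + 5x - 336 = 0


We need two numbers that multiply to -336 and add to 5.
Those numbers are -16 and 21 (since (-16) * 21 = -336 and (-16) + 21 = 5).
So x^2 + 5x - 336 = (x - 16)(x + 21) = 0
Setting each factor to zero: x = 16 or x = -21

x = -21, x = 16


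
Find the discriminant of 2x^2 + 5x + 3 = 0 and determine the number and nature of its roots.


For ax^2 + bx + c = 0, discriminant D = b^2 - 4ac
Here a = 2, b = 5, c = 3
D = (5)^2 - 4(2)(3) = 25 - 24 = 1

D = 1 > 0 and is a perfect square (sqrt = 1)
The equation has 2 distinct real rational roots.

Discriminant = 1, 2 distinct real rational roots


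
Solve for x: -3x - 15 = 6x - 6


Starting with: -3x - 15 = 6x - 6
Move all x terms to left: (-3 - 6)x = -6 + 15
Simplify: -9x = 9
Divide both sides by -9: x = -1

x = -1


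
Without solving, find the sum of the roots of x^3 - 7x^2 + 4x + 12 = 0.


By Vieta's formulas for x^3 + bx^2 + cx + d = 0:
  r1 + r2 + r3 = -b/a = 7
  r1*r2 + r1*r3 + r2*r3 = c/a = 4
  r1*r2*r3 = -d/a = -12


Sum = 7


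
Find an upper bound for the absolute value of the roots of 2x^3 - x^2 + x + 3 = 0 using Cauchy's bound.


Cauchy's bound: all roots r satisfy |r| <= 1 + max(|a_i/a_n|) for i = 0,...,n-1
where a_n is the leading coefficient.

Coefficients: [2, -1, 1, 3]
Leading coefficient a_n = 2
Ratios |a_i/a_n|: 1/2, 1/2, 3/2
Maximum ratio: 3/2
Cauchy's bound: |r| <= 1 + 3/2 = 5/2

Upper bound = 5/2


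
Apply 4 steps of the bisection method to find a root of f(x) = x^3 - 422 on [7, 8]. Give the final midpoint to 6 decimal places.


f(x) = x^3 - 422
f(7) = -79 < 0
f(8) = 90 > 0

Step 1: midpoint = (7.000000 + 8.000000)/2 = 7.500000
  f(7.500000) = -0.125000
  f(mid) < 0, so root is in [7.500000, 8.000000]

Step 2: midpoint = (7.500000 + 8.000000)/2 = 7.750000
  f(7.750000) = 43.484375
  f(mid) > 0, so root is in [7.500000, 7.750000]

Step 3: midpoint = (7.500000 + 7.750000)/2 = 7.625000
  f(7.625000) = 21.322266
  f(mid) > 0, so root is in [7.500000, 7.625000]

Step 4: midpoint = (7.500000 + 7.625000)/2 = 7.562500
  f(7.562500) = 10.510010
  f(mid) > 0, so root is in [7.500000, 7.562500]

midpoint = 7.562500


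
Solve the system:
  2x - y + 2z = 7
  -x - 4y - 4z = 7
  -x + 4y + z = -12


Using Cramer's rule. Expand each determinant along the first row.
D  = 2*[(-4)*1 - (-4)*4] - (-1)*[(-1)*1 - (-4)*(-1)] + 2*[(-1)*4 - (-4)*(-1)]
  = 2*(12) - (-1)*(-5) + 2*(-8) = 3
Dx = 7*[(-4)*1 - (-4)*4] - (-1)*[7*1 - (-4)*(-12)] + 2*[7*4 - (-4)*(-12)]
  = 7*(12) - (-1)*(-41) + 2*(-20) = 3
Dy = 2*[7*1 - (-4)*(-12)] - 7*[(-1)*1 - (-4)*(-1)] + 2*[(-1)*(-12) - 7*(-1)]
  = 2*(-41) - 7*(-5) + 2*(19) = -9
Dz = 2*[(-4)*(-12) - 7*4] - (-1)*[(-1)*(-12) - 7*(-1)] + 7*[(-1)*4 - (-4)*(-1)]
  = 2*(20) - (-1)*(19) + 7*(-8) = 3
x = Dx/D = 3/3 = 1, y = Dy/D = -9/3 = -3, z = Dz/D = 3/3 = 1
Check eq1: (2)(1) + (-1)(-3) + (2)(1) = 7 = 7 ✓
Check eq2: (-1)(1) + (-4)(-3) + (-4)(1) = 7 = 7 ✓
Check eq3: (-1)(1) + (4)(-3) + (1)(1) = -12 = -12 ✓

x = 1, y = -3, z = 1


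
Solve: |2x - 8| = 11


An absolute value equation |expr| = 11 gives two cases:
Case 1: 2x - 8 = 11
  2x = 19, so x = 19/2
Case 2: 2x - 8 = -11
  2x = -3, so x = -3/2

x = -3/2, x = 19/2


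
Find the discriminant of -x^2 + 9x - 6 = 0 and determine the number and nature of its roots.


For ax^2 + bx + c = 0, discriminant D = b^2 - 4ac
Here a = -1, b = 9, c = -6
D = (9)^2 - 4(-1)(-6) = 81 - 24 = 57

D = 57 > 0 but not a perfect square
The equation has 2 distinct real irrational roots.

Discriminant = 57, 2 distinct real irrational roots


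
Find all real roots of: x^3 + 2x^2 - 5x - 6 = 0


Let p(x) = x^3 + 2x^2 - 5x - 6. By the rational root theorem (leading coefficient 1), any rational root is an integer divisor of 6: try ±1, ±2, ... in turn.
Test x = 1: value = -8 ≠ 0.
Test x = -1: value = 0 ✓, so (x + 1) is a factor.
Synthetic division by (x + 1): bring down 1; 1(-1) + 2 = 1; 1(-1) - 5 = -6; (-6)(-1) - 6 = 0 → quotient x^2 + x - 6, remainder 0.
Solve the quadratic x^2 + x - 6 = 0: discriminant = 1^2 - 4(1)(-6) = 1 + 24 = 25.
sqrt(25) = 5, so x = (-1 ± 5)/2: x = 2 or x = -3.

x = -3, x = -1, x = 2


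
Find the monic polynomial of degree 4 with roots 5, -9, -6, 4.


A monic polynomial with roots 5, -9, -6, 4 is:
p(x) = (x - 5)(x + 9)(x + 6)(x - 4)
After multiplying by (x - 5): x - 5
After multiplying by (x + 9): x^2 + 4x - 45
After multiplying by (x + 6): x^3 + 10x^2 - 21x - 270
After multiplying by (x - 4): x^4 + 6x^3 - 61x^2 - 186x + 1080

x^4 + 6x^3 - 61x^2 - 186x + 1080


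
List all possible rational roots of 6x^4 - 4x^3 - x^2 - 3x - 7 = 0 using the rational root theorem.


Rational root theorem: possible roots are ±p/q where:
  p divides the constant term (-7): p ∈ {1, 7}
  q divides the leading coefficient (6): q ∈ {1, 2, 3, 6}

All possible rational roots: -7, -7/2, -7/3, -7/6, -1, -1/2, -1/3, -1/6, 1/6, 1/3, 1/2, 1, 7/6, 7/3, 7/2, 7

-7, -7/2, -7/3, -7/6, -1, -1/2, -1/3, -1/6, 1/6, 1/3, 1/2, 1, 7/6, 7/3, 7/2, 7


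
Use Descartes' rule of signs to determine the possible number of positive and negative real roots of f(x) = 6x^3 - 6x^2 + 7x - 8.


Descartes' rule of signs:

For positive roots, count sign changes in f(x) = 6x^3 - 6x^2 + 7x - 8:
Signs of coefficients: +, -, +, -
Number of sign changes: 3
Possible positive real roots: 3, 1

For negative roots, examine f(-x) = -6x^3 - 6x^2 - 7x - 8:
Signs of coefficients: -, -, -, -
Number of sign changes: 0
Possible negative real roots: 0

Positive roots: 3 or 1; Negative roots: 0


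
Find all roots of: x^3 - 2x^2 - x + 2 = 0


Let p(x) = x^3 - 2x^2 - x + 2. By the rational root theorem (leading coefficient 1), any rational root is an integer divisor of 2: try ±1, ±2, ... in turn.
Test x = 1: value = 0 ✓, so (x - 1) is a factor.
Synthetic division by (x - 1): bring down 1; 1(1) - 2 = -1; (-1)(1) - 1 = -2; (-2)(1) + 2 = 0 → quotient x^2 - x - 2, remainder 0.
Solve the quadratic x^2 - x - 2 = 0: discriminant = (-1)^2 - 4(1)(-2) = 1 + 8 = 9.
sqrt(9) = 3, so x = (1 ± 3)/2: x = 2 or x = -1.
Collecting all roots found:

x = -1, x = 1, x = 2


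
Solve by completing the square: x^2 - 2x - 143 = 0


Start: x^2 - 2x - 143 = 0
Move constant: x^2 - 2x = 143
Half of -2 is -1, squared is 1
Add 1 to both sides: x^2 - 2x + 1 = 144
(x - 1)^2 = 144
x - 1 = ±12
x = 1 + 12 = 13 or x = 1 - 12 = -11

x = -11, x = 13


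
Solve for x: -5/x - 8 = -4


Subtract -8 from both sides: -5/x = 4
Multiply both sides by x: -5 = 4 * x
Divide by 4: x = -5/4

x = -5/4


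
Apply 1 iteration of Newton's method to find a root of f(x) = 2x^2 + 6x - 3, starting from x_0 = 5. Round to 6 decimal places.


Newton's method: x_(n+1) = x_n - f(x_n)/f'(x_n)
f(x) = 2x^2 + 6x - 3
f'(x) = 4x + 6

Iteration 1:
  f(5.000000) = 77.000000
  f'(5.000000) = 26.000000
  x_1 = 5.000000 - (77.000000)/(26.000000) = 2.038462

x_1 = 2.038462


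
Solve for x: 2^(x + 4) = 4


Express both sides with the same base.
4 = 2^2
Since the bases match, equate exponents: x + 4 = 2
So x = 2 - (4) = -2

x = -2


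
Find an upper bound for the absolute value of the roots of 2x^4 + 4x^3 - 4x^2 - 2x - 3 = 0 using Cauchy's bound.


Cauchy's bound: all roots r satisfy |r| <= 1 + max(|a_i/a_n|) for i = 0,...,n-1
where a_n is the leading coefficient.

Coefficients: [2, 4, -4, -2, -3]
Leading coefficient a_n = 2
Ratios |a_i/a_n|: 2, 2, 1, 3/2
Maximum ratio: 2
Cauchy's bound: |r| <= 1 + 2 = 3

Upper bound = 3


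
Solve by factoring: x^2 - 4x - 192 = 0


We need two numbers that multiply to -192 and add to -4.
Those numbers are -16 and 12 (since (-16) * 12 = -192 and (-16) + 12 = -4).
So x^2 - 4x - 192 = (x - 16)(x + 12) = 0
Setting each factor to zero: x = 16 or x = -12

x = -12, x = 16


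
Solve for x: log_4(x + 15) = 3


Convert to exponential form: x + 15 = 4^3 = 64
x = 64 - 15 = 49
Check: log_4(49 + 15) = log_4(64) = log_4(64) = 3 ✓

x = 49


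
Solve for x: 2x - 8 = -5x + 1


Starting with: 2x - 8 = -5x + 1
Move all x terms to left: (2 + 5)x = 1 + 8
Simplify: 7x = 9
Divide both sides by 7: x = 9/7

x = 9/7


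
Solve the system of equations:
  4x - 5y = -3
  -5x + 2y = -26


Using Cramer's rule:
Determinant D = (4)(2) - (-5)(-5) = 8 - 25 = -17
Dx = (-3)(2) - (-26)(-5) = -6 - 130 = -136
Dy = (4)(-26) - (-5)(-3) = -104 - 15 = -119
x = Dx/D = -136/-17 = 8
y = Dy/D = -119/-17 = 7

x = 8, y = 7


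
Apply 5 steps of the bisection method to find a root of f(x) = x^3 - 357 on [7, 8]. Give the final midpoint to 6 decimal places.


f(x) = x^3 - 357
f(7) = -14 < 0
f(8) = 155 > 0

Step 1: midpoint = (7.000000 + 8.000000)/2 = 7.500000
  f(7.500000) = 64.875000
  f(mid) > 0, so root is in [7.000000, 7.500000]

Step 2: midpoint = (7.000000 + 7.500000)/2 = 7.250000
  f(7.250000) = 24.078125
  f(mid) > 0, so root is in [7.000000, 7.250000]

Step 3: midpoint = (7.000000 + 7.250000)/2 = 7.125000
  f(7.125000) = 4.705078
  f(mid) > 0, so root is in [7.000000, 7.125000]

Step 4: midpoint = (7.000000 + 7.125000)/2 = 7.062500
  f(7.062500) = -4.730225
  f(mid) < 0, so root is in [7.062500, 7.125000]

Step 5: midpoint = (7.062500 + 7.125000)/2 = 7.093750
  f(7.093750) = -0.033356
  f(mid) < 0, so root is in [7.093750, 7.125000]

midpoint = 7.093750


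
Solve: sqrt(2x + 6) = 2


Square both sides: 2x + 6 = 2^2 = 4
2x = 4 - 6 = -2
x = -1
Check: sqrt(2*(-1) + 6) = sqrt(4) = 2 ✓

x = -1


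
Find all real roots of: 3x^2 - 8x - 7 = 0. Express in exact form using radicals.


Using the quadratic formula: x = (-b ± sqrt(b^2 - 4ac)) / (2a)
Here a = 3, b = -8, c = -7
Discriminant = b^2 - 4ac = (-8)^2 - 4(3)(-7) = 64 + 84 = 148
Since discriminant = 148 > 0, there are two real roots.
x = (8 ± 2*sqrt(37)) / 6
Simplifying: x = (4 ± sqrt(37)) / 3
Numerically: x ≈ 3.3609 or x ≈ -0.6943

x = (4 + sqrt(37)) / 3 or x = (4 - sqrt(37)) / 3


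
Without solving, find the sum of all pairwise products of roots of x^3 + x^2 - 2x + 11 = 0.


By Vieta's formulas for x^3 + bx^2 + cx + d = 0:
  r1 + r2 + r3 = -b/a = -1
  r1*r2 + r1*r3 + r2*r3 = c/a = -2
  r1*r2*r3 = -d/a = -11


Sum of pairwise products = -2


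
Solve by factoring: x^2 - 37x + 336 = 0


We need two numbers that multiply to 336 and add to -37.
Those numbers are -21 and -16 (since (-21) * (-16) = 336 and (-21) + (-16) = -37).
So x^2 - 37x + 336 = (x - 21)(x - 16) = 0
Setting each factor to zero: x = 21 or x = 16

x = 16, x = 21


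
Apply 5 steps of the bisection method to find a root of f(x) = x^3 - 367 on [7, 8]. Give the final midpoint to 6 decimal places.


f(x) = x^3 - 367
f(7) = -24 < 0
f(8) = 145 > 0

Step 1: midpoint = (7.000000 + 8.000000)/2 = 7.500000
  f(7.500000) = 54.875000
  f(mid) > 0, so root is in [7.000000, 7.500000]

Step 2: midpoint = (7.000000 + 7.500000)/2 = 7.250000
  f(7.250000) = 14.078125
  f(mid) > 0, so root is in [7.000000, 7.250000]

Step 3: midpoint = (7.000000 + 7.250000)/2 = 7.125000
  f(7.125000) = -5.294922
  f(mid) < 0, so root is in [7.125000, 7.250000]

Step 4: midpoint = (7.125000 + 7.250000)/2 = 7.187500
  f(7.187500) = 4.307373
  f(mid) > 0, so root is in [7.125000, 7.187500]

Step 5: midpoint = (7.125000 + 7.187500)/2 = 7.156250
  f(7.156250) = -0.514740
  f(mid) < 0, so root is in [7.156250, 7.187500]

midpoint = 7.156250


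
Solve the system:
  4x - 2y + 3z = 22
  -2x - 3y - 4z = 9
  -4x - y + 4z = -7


Using Cramer's rule. Expand each determinant along the first row.
D  = 4*[(-3)*4 - (-4)*(-1)] - (-2)*[(-2)*4 - (-4)*(-4)] + 3*[(-2)*(-1) - (-3)*(-4)]
  = 4*(-16) - (-2)*(-24) + 3*(-10) = -142
Dx = 22*[(-3)*4 - (-4)*(-1)] - (-2)*[9*4 - (-4)*(-7)] + 3*[9*(-1) - (-3)*(-7)]
  = 22*(-16) - (-2)*(8) + 3*(-30) = -426
Dy = 4*[9*4 - (-4)*(-7)] - 22*[(-2)*4 - (-4)*(-4)] + 3*[(-2)*(-7) - 9*(-4)]
  = 4*(8) - 22*(-24) + 3*(50) = 710
Dz = 4*[(-3)*(-7) - 9*(-1)] - (-2)*[(-2)*(-7) - 9*(-4)] + 22*[(-2)*(-1) - (-3)*(-4)]
  = 4*(30) - (-2)*(50) + 22*(-10) = 0
x = Dx/D = -426/-142 = 3, y = Dy/D = 710/-142 = -5, z = Dz/D = 0/-142 = 0
Check eq1: (4)(3) + (-2)(-5) + (3)(0) = 22 = 22 ✓
Check eq2: (-2)(3) + (-3)(-5) + (-4)(0) = 9 = 9 ✓
Check eq3: (-4)(3) + (-1)(-5) + (4)(0) = -7 = -7 ✓

x = 3, y = -5, z = 0


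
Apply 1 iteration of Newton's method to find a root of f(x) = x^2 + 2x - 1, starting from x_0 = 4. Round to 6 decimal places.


Newton's method: x_(n+1) = x_n - f(x_n)/f'(x_n)
f(x) = x^2 + 2x - 1
f'(x) = 2x + 2

Iteration 1:
  f(4.000000) = 23.000000
  f'(4.000000) = 10.000000
  x_1 = 4.000000 - (23.000000)/(10.000000) = 1.700000

x_1 = 1.700000


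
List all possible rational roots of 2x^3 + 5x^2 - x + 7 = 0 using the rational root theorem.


Rational root theorem: possible roots are ±p/q where:
  p divides the constant term (7): p ∈ {1, 7}
  q divides the leading coefficient (2): q ∈ {1, 2}

All possible rational roots: -7, -7/2, -1, -1/2, 1/2, 1, 7/2, 7

-7, -7/2, -1, -1/2, 1/2, 1, 7/2, 7


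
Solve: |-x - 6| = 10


An absolute value equation |expr| = 10 gives two cases:
Case 1: -x - 6 = 10
  -x = 16, so x = -16
Case 2: -x - 6 = -10
  -x = -4, so x = 4

x = -16, x = 4


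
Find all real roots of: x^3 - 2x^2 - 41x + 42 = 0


Let p(x) = x^3 - 2x^2 - 41x + 42. By the rational root theorem (leading coefficient 1), any rational root is an integer divisor of 42: try ±1, ±2, ... in turn.
Test x = 1: value = 0 ✓, so (x - 1) is a factor.
Synthetic division by (x - 1): bring down 1; 1(1) - 2 = -1; (-1)(1) - 41 = -42; (-42)(1) + 42 = 0 → quotient x^2 - x - 42, remainder 0.
Solve the quadratic x^2 - x - 42 = 0: discriminant = (-1)^2 - 4(1)(-42) = 1 + 168 = 169.
sqrt(169) = 13, so x = (1 ± 13)/2: x = 7 or x = -6.

x = -6, x = 1, x = 7


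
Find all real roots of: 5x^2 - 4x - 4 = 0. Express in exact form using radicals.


Using the quadratic formula: x = (-b ± sqrt(b^2 - 4ac)) / (2a)
Here a = 5, b = -4, c = -4
Discriminant = b^2 - 4ac = (-4)^2 - 4(5)(-4) = 16 + 80 = 96
Since discriminant = 96 > 0, there are two real roots.
x = (4 ± 4*sqrt(6)) / 10
Simplifying: x = (2 ± 2*sqrt(6)) / 5
Numerically: x ≈ 1.3798 or x ≈ -0.5798

x = (2 + 2*sqrt(6)) / 5 or x = (2 - 2*sqrt(6)) / 5


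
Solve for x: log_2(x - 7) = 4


Convert to exponential form: x - 7 = 2^4 = 16
x = 16 + 7 = 23
Check: log_2(23 - 7) = log_2(16) = log_2(16) = 4 ✓

x = 23


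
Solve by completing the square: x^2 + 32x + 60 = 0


Start: x^2 + 32x + 60 = 0
Move constant: x^2 + 32x = -60
Half of 32 is 16, squared is 256
Add 256 to both sides: x^2 + 32x + 256 = 196
(x + 16)^2 = 196
x + 16 = ±14
x = -16 + 14 = -2 or x = -16 - 14 = -30

x = -30, x = -2


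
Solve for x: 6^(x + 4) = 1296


Express both sides with the same base.
1296 = 6^4
Since the bases match, equate exponents: x + 4 = 4
So x = 4 - (4) = 0

x = 0


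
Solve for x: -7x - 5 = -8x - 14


Starting with: -7x - 5 = -8x - 14
Move all x terms to left: (-7 + 8)x = -14 + 5
Simplify: x = -9
Divide both sides by 1: x = -9

x = -9


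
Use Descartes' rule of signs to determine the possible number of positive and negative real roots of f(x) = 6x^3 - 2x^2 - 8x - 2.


Descartes' rule of signs:

For positive roots, count sign changes in f(x) = 6x^3 - 2x^2 - 8x - 2:
Signs of coefficients: +, -, -, -
Number of sign changes: 1
Possible positive real roots: 1

For negative roots, examine f(-x) = -6x^3 - 2x^2 + 8x - 2:
Signs of coefficients: -, -, +, -
Number of sign changes: 2
Possible negative real roots: 2, 0

Positive roots: 1; Negative roots: 2 or 0


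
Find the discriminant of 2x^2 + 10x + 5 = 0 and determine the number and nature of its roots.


For ax^2 + bx + c = 0, discriminant D = b^2 - 4ac
Here a = 2, b = 10, c = 5
D = (10)^2 - 4(2)(5) = 100 - 40 = 60

D = 60 > 0 but not a perfect square
The equation has 2 distinct real irrational roots.

Discriminant = 60, 2 distinct real irrational roots


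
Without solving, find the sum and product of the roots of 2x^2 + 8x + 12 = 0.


By Vieta's formulas for ax^2 + bx + c = 0:
  Sum of roots = -b/a
  Product of roots = c/a

Here a = 2, b = 8, c = 12
Sum = -(8)/2 = -4
Product = 12/2 = 6

Sum = -4, Product = 6


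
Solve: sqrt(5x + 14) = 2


Square both sides: 5x + 14 = 2^2 = 4
5x = 4 - 14 = -10
x = -2
Check: sqrt(5*(-2) + 14) = sqrt(4) = 2 ✓

x = -2


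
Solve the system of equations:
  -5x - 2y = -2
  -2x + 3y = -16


Using Cramer's rule:
Determinant D = (-5)(3) - (-2)(-2) = -15 - 4 = -19
Dx = (-2)(3) - (-16)(-2) = -6 - 32 = -38
Dy = (-5)(-16) - (-2)(-2) = 80 - 4 = 76
x = Dx/D = -38/-19 = 2
y = Dy/D = 76/-19 = -4

x = 2, y = -4


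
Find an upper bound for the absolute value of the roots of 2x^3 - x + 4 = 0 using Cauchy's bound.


Cauchy's bound: all roots r satisfy |r| <= 1 + max(|a_i/a_n|) for i = 0,...,n-1
where a_n is the leading coefficient.

Coefficients: [2, 0, -1, 4]
Leading coefficient a_n = 2
Ratios |a_i/a_n|: 0, 1/2, 2
Maximum ratio: 2
Cauchy's bound: |r| <= 1 + 2 = 3

Upper bound = 3


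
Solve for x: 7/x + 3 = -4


Subtract 3 from both sides: 7/x = -7
Multiply both sides by x: 7 = -7 * x
Divide by -7: x = -1

x = -1


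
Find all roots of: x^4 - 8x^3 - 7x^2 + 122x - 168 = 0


Let p(x) = x^4 - 8x^3 - 7x^2 + 122x - 168. By the rational root theorem (leading coefficient 1), any rational root is an integer divisor of 168: try ±1, ±2, ... in turn.
Test x = 1: value = -60 ≠ 0.
Test x = -1: value = -288 ≠ 0.
Test x = 2: value = 0 ✓, so (x - 2) is a factor.
Synthetic division by (x - 2): bring down 1; 1(2) - 8 = -6; (-6)(2) - 7 = -19; (-19)(2) + 122 = 84; 84(2) - 168 = 0 → quotient x^3 - 6x^2 - 19x + 84, remainder 0.
Continue with the quotient x^3 - 6x^2 - 19x + 84 (candidates must divide 84; re-test x = 2 first in case it repeats).
Test x = 2: value = 30 ≠ 0.
Test x = -2: value = 90 ≠ 0.
Test x = 3: value = 0 ✓, so (x - 3) is a factor.
Synthetic division by (x - 3): bring down 1; 1(3) - 6 = -3; (-3)(3) - 19 = -28; (-28)(3) + 84 = 0 → quotient x^2 - 3x - 28, remainder 0.
Solve the quadratic x^2 - 3x - 28 = 0: discriminant = (-3)^2 - 4(1)(-28) = 9 + 112 = 121.
sqrt(121) = 11, so x = (3 ± 11)/2: x = 7 or x = -4.
Collecting all roots found:

x = -4, x = 2, x = 3, x = 7


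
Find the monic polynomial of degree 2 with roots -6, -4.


A monic polynomial with roots -6, -4 is:
p(x) = (x + 6)(x + 4)
After multiplying by (x + 6): x + 6
After multiplying by (x + 4): x^2 + 10x + 24

x^2 + 10x + 24


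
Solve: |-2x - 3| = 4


An absolute value equation |expr| = 4 gives two cases:
Case 1: -2x - 3 = 4
  -2x = 7, so x = -7/2
Case 2: -2x - 3 = -4
  -2x = -1, so x = 1/2

x = -7/2, x = 1/2


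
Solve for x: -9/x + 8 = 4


Subtract 8 from both sides: -9/x = -4
Multiply both sides by x: -9 = -4 * x
Divide by -4: x = 9/4

x = 9/4


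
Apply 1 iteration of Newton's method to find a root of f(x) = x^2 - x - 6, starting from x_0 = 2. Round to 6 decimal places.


Newton's method: x_(n+1) = x_n - f(x_n)/f'(x_n)
f(x) = x^2 - x - 6
f'(x) = 2x - 1

Iteration 1:
  f(2.000000) = -4.000000
  f'(2.000000) = 3.000000
  x_1 = 2.000000 - (-4.000000)/(3.000000) = 3.333333

x_1 = 3.333333


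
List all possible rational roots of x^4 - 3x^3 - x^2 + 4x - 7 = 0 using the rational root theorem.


Rational root theorem: possible roots are ±p/q where:
  p divides the constant term (-7): p ∈ {1, 7}
  q divides the leading coefficient (1): q ∈ {1}

All possible rational roots: -7, -1, 1, 7

-7, -1, 1, 7


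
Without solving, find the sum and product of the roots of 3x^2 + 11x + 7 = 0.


By Vieta's formulas for ax^2 + bx + c = 0:
  Sum of roots = -b/a
  Product of roots = c/a

Here a = 3, b = 11, c = 7
Sum = -(11)/3 = -11/3
Product = 7/3 = 7/3

Sum = -11/3, Product = 7/3


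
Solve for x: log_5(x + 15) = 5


Convert to exponential form: x + 15 = 5^5 = 3125
x = 3125 - 15 = 3110
Check: log_5(3110 + 15) = log_5(3125) = log_5(3125) = 5 ✓

x = 3110


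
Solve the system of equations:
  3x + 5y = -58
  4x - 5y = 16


Using Cramer's rule:
Determinant D = (3)(-5) - (4)(5) = -15 - 20 = -35
Dx = (-58)(-5) - (16)(5) = 290 - 80 = 210
Dy = (3)(16) - (4)(-58) = 48 + 232 = 280
x = Dx/D = 210/-35 = -6
y = Dy/D = 280/-35 = -8

x = -6, y = -8


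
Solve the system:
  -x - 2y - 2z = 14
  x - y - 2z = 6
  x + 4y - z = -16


Using Cramer's rule. Expand each determinant along the first row.
D  = (-1)*[(-1)*(-1) - (-2)*4] - (-2)*[1*(-1) - (-2)*1] + (-2)*[1*4 - (-1)*1]
  = (-1)*(9) - (-2)*(1) + (-2)*(5) = -17
Dx = 14*[(-1)*(-1) - (-2)*4] - (-2)*[6*(-1) - (-2)*(-16)] + (-2)*[6*4 - (-1)*(-16)]
  = 14*(9) - (-2)*(-38) + (-2)*(8) = 34
Dy = (-1)*[6*(-1) - (-2)*(-16)] - 14*[1*(-1) - (-2)*1] + (-2)*[1*(-16) - 6*1]
  = (-1)*(-38) - 14*(1) + (-2)*(-22) = 68
Dz = (-1)*[(-1)*(-16) - 6*4] - (-2)*[1*(-16) - 6*1] + 14*[1*4 - (-1)*1]
  = (-1)*(-8) - (-2)*(-22) + 14*(5) = 34
x = Dx/D = 34/-17 = -2, y = Dy/D = 68/-17 = -4, z = Dz/D = 34/-17 = -2
Check eq1: (-1)(-2) + (-2)(-4) + (-2)(-2) = 14 = 14 ✓
Check eq2: (1)(-2) + (-1)(-4) + (-2)(-2) = 6 = 6 ✓
Check eq3: (1)(-2) + (4)(-4) + (-1)(-2) = -16 = -16 ✓

x = -2, y = -4, z = -2


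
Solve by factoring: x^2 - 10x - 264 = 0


We need two numbers that multiply to -264 and add to -10.
Those numbers are -22 and 12 (since (-22) * 12 = -264 and (-22) + 12 = -10).
So x^2 - 10x - 264 = (x - 22)(x + 12) = 0
Setting each factor to zero: x = 22 or x = -12

x = -12, x = 22


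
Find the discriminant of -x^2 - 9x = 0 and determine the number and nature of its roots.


For ax^2 + bx + c = 0, discriminant D = b^2 - 4ac
Here a = -1, b = -9, c = 0
D = (-9)^2 - 4(-1)(0) = 81 - 0 = 81

D = 81 > 0 and is a perfect square (sqrt = 9)
The equation has 2 distinct real rational roots.

Discriminant = 81, 2 distinct real rational roots


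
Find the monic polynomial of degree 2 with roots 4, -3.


A monic polynomial with roots 4, -3 is:
p(x) = (x - 4)(x + 3)
After multiplying by (x - 4): x - 4
After multiplying by (x + 3): x^2 - x - 12

x^2 - x - 12


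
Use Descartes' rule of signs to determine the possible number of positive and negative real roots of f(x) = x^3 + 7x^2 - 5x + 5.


Descartes' rule of signs:

For positive roots, count sign changes in f(x) = x^3 + 7x^2 - 5x + 5:
Signs of coefficients: +, +, -, +
Number of sign changes: 2
Possible positive real roots: 2, 0

For negative roots, examine f(-x) = -x^3 + 7x^2 + 5x + 5:
Signs of coefficients: -, +, +, +
Number of sign changes: 1
Possible negative real roots: 1

Positive roots: 2 or 0; Negative roots: 1


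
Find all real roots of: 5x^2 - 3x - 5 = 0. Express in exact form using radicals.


Using the quadratic formula: x = (-b ± sqrt(b^2 - 4ac)) / (2a)
Here a = 5, b = -3, c = -5
Discriminant = b^2 - 4ac = (-3)^2 - 4(5)(-5) = 9 + 100 = 109
Since discriminant = 109 > 0, there are two real roots.
x = (3 ± sqrt(109)) / 10
Numerically: x ≈ 1.3440 or x ≈ -0.7440

x = (3 + sqrt(109)) / 10 or x = (3 - sqrt(109)) / 10


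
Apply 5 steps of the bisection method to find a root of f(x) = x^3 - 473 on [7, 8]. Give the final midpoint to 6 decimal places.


f(x) = x^3 - 473
f(7) = -130 < 0
f(8) = 39 > 0

Step 1: midpoint = (7.000000 + 8.000000)/2 = 7.500000
  f(7.500000) = -51.125000
  f(mid) < 0, so root is in [7.500000, 8.000000]

Step 2: midpoint = (7.500000 + 8.000000)/2 = 7.750000
  f(7.750000) = -7.515625
  f(mid) < 0, so root is in [7.750000, 8.000000]

Step 3: midpoint = (7.750000 + 8.000000)/2 = 7.875000
  f(7.875000) = 15.373047
  f(mid) > 0, so root is in [7.750000, 7.875000]

Step 4: midpoint = (7.750000 + 7.875000)/2 = 7.812500
  f(7.812500) = 3.837158
  f(mid) > 0, so root is in [7.750000, 7.812500]

Step 5: midpoint = (7.750000 + 7.812500)/2 = 7.781250
  f(7.781250) = -1.862030
  f(mid) < 0, so root is in [7.781250, 7.812500]

midpoint = 7.781250


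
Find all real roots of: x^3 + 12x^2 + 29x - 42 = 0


Let p(x) = x^3 + 12x^2 + 29x - 42. By the rational root theorem (leading coefficient 1), any rational root is an integer divisor of 42: try ±1, ±2, ... in turn.
Test x = 1: value = 0 ✓, so (x - 1) is a factor.
Synthetic division by (x - 1): bring down 1; 1(1) + 12 = 13; 13(1) + 29 = 42; 42(1) - 42 = 0 → quotient x^2 + 13x + 42, remainder 0.
Solve the quadratic x^2 + 13x + 42 = 0: discriminant = 13^2 - 4(1)(42) = 169 - 168 = 1.
sqrt(1) = 1, so x = (-13 ± 1)/2: x = -6 or x = -7.

x = -7, x = -6, x = 1


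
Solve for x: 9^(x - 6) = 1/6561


Express both sides with the same base.
1/6561 = 9^(-4)
Since the bases match, equate exponents: x - 6 = -4
So x = -4 - (-6) = 2

x = 2


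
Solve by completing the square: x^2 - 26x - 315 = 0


Start: x^2 - 26x - 315 = 0
Move constant: x^2 - 26x = 315
Half of -26 is -13, squared is 169
Add 169 to both sides: x^2 - 26x + 169 = 484
(x - 13)^2 = 484
x - 13 = ±22
x = 13 + 22 = 35 or x = 13 - 22 = -9

x = -9, x = 35


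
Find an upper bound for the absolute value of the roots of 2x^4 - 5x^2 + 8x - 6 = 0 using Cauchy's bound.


Cauchy's bound: all roots r satisfy |r| <= 1 + max(|a_i/a_n|) for i = 0,...,n-1
where a_n is the leading coefficient.

Coefficients: [2, 0, -5, 8, -6]
Leading coefficient a_n = 2
Ratios |a_i/a_n|: 0, 5/2, 4, 3
Maximum ratio: 4
Cauchy's bound: |r| <= 1 + 4 = 5

Upper bound = 5


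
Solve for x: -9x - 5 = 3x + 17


Starting with: -9x - 5 = 3x + 17
Move all x terms to left: (-9 - 3)x = 17 + 5
Simplify: -12x = 22
Divide both sides by -12: x = -11/6

x = -11/6


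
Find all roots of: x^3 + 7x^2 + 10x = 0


The constant term is 0, so x = 0 is a root. Factor out x:
  x^2 + 7x + 10 = 0
Solve the quadratic x^2 + 7x + 10 = 0: discriminant = 7^2 - 4(1)(10) = 49 - 40 = 9.
sqrt(9) = 3, so x = (-7 ± 3)/2: x = -2 or x = -5.
Collecting all roots found:

x = -5, x = -2, x = 0


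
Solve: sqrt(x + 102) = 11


Square both sides: x + 102 = 11^2 = 121
x = 121 - 102 = 19
x = 19
Check: sqrt(1*19 + 102) = sqrt(121) = 11 ✓

x = 19


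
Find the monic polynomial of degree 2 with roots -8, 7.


A monic polynomial with roots -8, 7 is:
p(x) = (x + 8)(x - 7)
After multiplying by (x + 8): x + 8
After multiplying by (x - 7): x^2 + x - 56

x^2 + x - 56


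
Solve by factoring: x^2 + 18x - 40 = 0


We need two numbers that multiply to -40 and add to 18.
Those numbers are -2 and 20 (since (-2) * 20 = -40 and (-2) + 20 = 18).
So x^2 + 18x - 40 = (x - 2)(x + 20) = 0
Setting each factor to zero: x = 2 or x = -20

x = -20, x = 2


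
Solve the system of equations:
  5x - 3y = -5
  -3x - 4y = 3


Using Cramer's rule:
Determinant D = (5)(-4) - (-3)(-3) = -20 - 9 = -29
Dx = (-5)(-4) - (3)(-3) = 20 + 9 = 29
Dy = (5)(3) - (-3)(-5) = 15 - 15 = 0
x = Dx/D = 29/-29 = -1
y = Dy/D = 0/-29 = 0

x = -1, y = 0


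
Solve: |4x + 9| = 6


An absolute value equation |expr| = 6 gives two cases:
Case 1: 4x + 9 = 6
  4x = -3, so x = -3/4
Case 2: 4x + 9 = -6
  4x = -15, so x = -15/4

x = -15/4, x = -3/4


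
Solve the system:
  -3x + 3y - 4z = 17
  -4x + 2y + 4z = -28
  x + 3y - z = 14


Using Cramer's rule. Expand each determinant along the first row.
D  = (-3)*[2*(-1) - 4*3] - 3*[(-4)*(-1) - 4*1] + (-4)*[(-4)*3 - 2*1]
  = (-3)*(-14) - 3*(0) + (-4)*(-14) = 98
Dx = 17*[2*(-1) - 4*3] - 3*[(-28)*(-1) - 4*14] + (-4)*[(-28)*3 - 2*14]
  = 17*(-14) - 3*(-28) + (-4)*(-112) = 294
Dy = (-3)*[(-28)*(-1) - 4*14] - 17*[(-4)*(-1) - 4*1] + (-4)*[(-4)*14 - (-28)*1]
  = (-3)*(-28) - 17*(0) + (-4)*(-28) = 196
Dz = (-3)*[2*14 - (-28)*3] - 3*[(-4)*14 - (-28)*1] + 17*[(-4)*3 - 2*1]
  = (-3)*(112) - 3*(-28) + 17*(-14) = -490
x = Dx/D = 294/98 = 3, y = Dy/D = 196/98 = 2, z = Dz/D = -490/98 = -5
Check eq1: (-3)(3) + (3)(2) + (-4)(-5) = 17 = 17 ✓
Check eq2: (-4)(3) + (2)(2) + (4)(-5) = -28 = -28 ✓
Check eq3: (1)(3) + (3)(2) + (-1)(-5) = 14 = 14 ✓

x = 3, y = 2, z = -5
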